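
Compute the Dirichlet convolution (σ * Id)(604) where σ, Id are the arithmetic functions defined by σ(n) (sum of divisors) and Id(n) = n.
(σ * Id)(604) = 5151

Divisors of 604: [1, 2, 4, 151, 302, 604]. For each d | 604:
  d = 1: σ(1) · Id(604/1) = 1 · 604 = 604
  d = 2: σ(2) · Id(604/2) = 3 · 302 = 906
  d = 4: σ(4) · Id(604/4) = 7 · 151 = 1057
  d = 151: σ(151) · Id(604/151) = 152 · 4 = 608
  d = 302: σ(302) · Id(604/302) = 456 · 2 = 912
  d = 604: σ(604) · Id(604/604) = 1064 · 1 = 1064
Summing: (σ * Id)(604) = 604 + 906 + 1057 + 608 + 912 + 1064 = 5151.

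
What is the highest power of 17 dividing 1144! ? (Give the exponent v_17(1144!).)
v_17(1144!) = 70

Legendre's formula: v_p(n!) = Σ_{k ≥ 1} ⌊n / p^k⌋. For p = 17, n = 1144, the terms are:
  ⌊1144/17^1⌋ = ⌊1144/17⌋ = 67
  ⌊1144/17^2⌋ = ⌊1144/289⌋ = 3
(the next term ⌊1144/17^3⌋ = 0, terminating the sum). Summing: v_17(1144!) = 67 + 3 = 70.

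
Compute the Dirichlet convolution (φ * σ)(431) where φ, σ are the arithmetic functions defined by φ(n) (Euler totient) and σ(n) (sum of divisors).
(φ * σ)(431) = 862

Divisors of 431: [1, 431]. For each d | 431:
  d = 1: φ(1) · σ(431/1) = 1 · 432 = 432
  d = 431: φ(431) · σ(431/431) = 430 · 1 = 430
Summing: (φ * σ)(431) = 432 + 430 = 862.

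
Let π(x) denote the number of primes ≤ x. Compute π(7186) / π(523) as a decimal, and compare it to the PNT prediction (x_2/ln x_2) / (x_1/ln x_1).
π(7186)/π(523) = 917/99 ≈ 9.2626;  PNT prediction ≈ 9.6855.

π(523) = 99 and π(7186) = 917, so π(7186)/π(523) ≈ 9.2626. The PNT-predicted ratio is (7186/ln(7186)) / (523/ln(523)) ≈ 9.6855. The two agree to within a few percent, as expected.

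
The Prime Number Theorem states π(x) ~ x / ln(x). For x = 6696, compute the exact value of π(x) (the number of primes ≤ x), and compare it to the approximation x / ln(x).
π(6696) = 863;  x/ln(x) ≈ 760.11;  relative error ≈ 11.92%.

Directly count primes up to 6696: π(6696) = 863. The PNT approximation gives 6696/ln(6696) ≈ 6696/8.80927 ≈ 760.11. Relative error (π(x) − x/ln(x)) / π(x) ≈ 11.92%; the approximation is known to undercount slightly (Li(x) is a better estimate).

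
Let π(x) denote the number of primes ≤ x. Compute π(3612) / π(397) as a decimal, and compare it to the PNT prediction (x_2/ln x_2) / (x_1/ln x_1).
π(3612)/π(397) = 504/78 ≈ 6.4615;  PNT prediction ≈ 6.6459.

π(397) = 78 and π(3612) = 504, so π(3612)/π(397) ≈ 6.4615. The PNT-predicted ratio is (3612/ln(3612)) / (397/ln(397)) ≈ 6.6459. The two agree to within a few percent, as expected.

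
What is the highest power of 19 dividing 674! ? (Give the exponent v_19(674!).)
v_19(674!) = 36

Legendre's formula: v_p(n!) = Σ_{k ≥ 1} ⌊n / p^k⌋. For p = 19, n = 674, the terms are:
  ⌊674/19^1⌋ = ⌊674/19⌋ = 35
  ⌊674/19^2⌋ = ⌊674/361⌋ = 1
(the next term ⌊674/19^3⌋ = 0, terminating the sum). Summing: v_19(674!) = 35 + 1 = 36.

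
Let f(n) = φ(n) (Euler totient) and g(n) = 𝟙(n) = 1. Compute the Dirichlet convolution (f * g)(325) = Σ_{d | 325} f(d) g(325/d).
(φ * 𝟙)(325) = 325

Divisors of 325: [1, 5, 13, 25, 65, 325]. For each d | 325:
  d = 1: φ(1) · 𝟙(325/1) = 1 · 1 = 1
  d = 5: φ(5) · 𝟙(325/5) = 4 · 1 = 4
  d = 13: φ(13) · 𝟙(325/13) = 12 · 1 = 12
  d = 25: φ(25) · 𝟙(325/25) = 20 · 1 = 20
  d = 65: φ(65) · 𝟙(325/65) = 48 · 1 = 48
  d = 325: φ(325) · 𝟙(325/325) = 240 · 1 = 240
Summing: (φ * 𝟙)(325) = 1 + 4 + 12 + 20 + 48 + 240 = 325.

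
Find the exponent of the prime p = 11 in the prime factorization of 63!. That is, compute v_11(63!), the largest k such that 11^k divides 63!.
v_11(63!) = 5

Legendre's formula: v_p(n!) = Σ_{k ≥ 1} ⌊n / p^k⌋. For p = 11, n = 63, the terms are:
  ⌊63/11^1⌋ = ⌊63/11⌋ = 5
(the next term ⌊63/11^2⌋ = 0, terminating the sum). Summing: v_11(63!) = 5 = 5.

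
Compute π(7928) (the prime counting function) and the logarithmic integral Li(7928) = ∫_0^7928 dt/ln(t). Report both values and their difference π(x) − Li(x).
π(7928) = 1001;  Li(7928) ≈ 1018.40;  π(x) − Li(x) ≈ -17.40.

Direct count of primes ≤ 7928 gives π(7928) = 1001. Numerical evaluation of the logarithmic integral gives Li(7928) ≈ 1018.40. The difference π(x) − Li(x) ≈ -17.40 is typically negative for small/moderate x (Li(x) overestimates), though Littlewood's theorem shows this sign changes infinitely often.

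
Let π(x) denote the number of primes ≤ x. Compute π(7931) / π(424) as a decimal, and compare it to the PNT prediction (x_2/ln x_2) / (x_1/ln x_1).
π(7931)/π(424) = 1001/82 ≈ 12.2073;  PNT prediction ≈ 12.6035.

π(424) = 82 and π(7931) = 1001, so π(7931)/π(424) ≈ 12.2073. The PNT-predicted ratio is (7931/ln(7931)) / (424/ln(424)) ≈ 12.6035. The two agree to within a few percent, as expected.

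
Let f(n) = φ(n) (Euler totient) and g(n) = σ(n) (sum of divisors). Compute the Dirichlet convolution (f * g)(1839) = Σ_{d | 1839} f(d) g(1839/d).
(φ * σ)(1839) = 7356

Divisors of 1839: [1, 3, 613, 1839]. For each d | 1839:
  d = 1: φ(1) · σ(1839/1) = 1 · 2456 = 2456
  d = 3: φ(3) · σ(1839/3) = 2 · 614 = 1228
  d = 613: φ(613) · σ(1839/613) = 612 · 4 = 2448
  d = 1839: φ(1839) · σ(1839/1839) = 1224 · 1 = 1224
Summing: (φ * σ)(1839) = 2456 + 1228 + 2448 + 1224 = 7356.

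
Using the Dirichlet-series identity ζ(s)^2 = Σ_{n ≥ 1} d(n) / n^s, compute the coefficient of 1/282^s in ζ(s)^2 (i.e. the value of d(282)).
d(282) = 8

ζ(s)^2 = (Σ 1/m^s)(Σ 1/k^s). The coefficient of 1/n^s in the product is the number of ordered pairs (m, k) with mk = n, which equals d(n). For n = 282, divisors are [1, 2, 3, 6, 47, 94, 141, 282], so d(282) = 8.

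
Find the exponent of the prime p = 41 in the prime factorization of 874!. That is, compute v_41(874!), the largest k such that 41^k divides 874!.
v_41(874!) = 21

Legendre's formula: v_p(n!) = Σ_{k ≥ 1} ⌊n / p^k⌋. For p = 41, n = 874, the terms are:
  ⌊874/41^1⌋ = ⌊874/41⌋ = 21
(the next term ⌊874/41^2⌋ = 0, terminating the sum). Summing: v_41(874!) = 21 = 21.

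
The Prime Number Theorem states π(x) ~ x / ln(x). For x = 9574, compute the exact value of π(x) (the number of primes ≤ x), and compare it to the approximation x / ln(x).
π(9574) = 1183;  x/ln(x) ≈ 1044.42;  relative error ≈ 11.71%.

Directly count primes up to 9574: π(9574) = 1183. The PNT approximation gives 9574/ln(9574) ≈ 9574/9.16681 ≈ 1044.42. Relative error (π(x) − x/ln(x)) / π(x) ≈ 11.71%; the approximation is known to undercount slightly (Li(x) is a better estimate).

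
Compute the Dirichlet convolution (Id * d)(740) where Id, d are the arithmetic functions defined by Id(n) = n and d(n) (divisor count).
(Id * d)(740) = 3003

Divisors of 740: [1, 2, 4, 5, 10, 20, 37, 74, 148, 185, 370, 740]. For each d | 740:
  d = 1: Id(1) · d(740/1) = 1 · 12 = 12
  d = 2: Id(2) · d(740/2) = 2 · 8 = 16
  d = 4: Id(4) · d(740/4) = 4 · 4 = 16
  d = 5: Id(5) · d(740/5) = 5 · 6 = 30
  d = 10: Id(10) · d(740/10) = 10 · 4 = 40
  d = 20: Id(20) · d(740/20) = 20 · 2 = 40
  d = 37: Id(37) · d(740/37) = 37 · 6 = 222
  d = 74: Id(74) · d(740/74) = 74 · 4 = 296
  d = 148: Id(148) · d(740/148) = 148 · 2 = 296
  d = 185: Id(185) · d(740/185) = 185 · 3 = 555
  d = 370: Id(370) · d(740/370) = 370 · 2 = 740
  d = 740: Id(740) · d(740/740) = 740 · 1 = 740
Summing: (Id * d)(740) = 12 + 16 + 16 + 30 + 40 + 40 + 222 + 296 + 296 + 555 + 740 + 740 = 3003.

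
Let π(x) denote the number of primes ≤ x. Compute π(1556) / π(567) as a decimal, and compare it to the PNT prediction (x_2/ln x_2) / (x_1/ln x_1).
π(1556)/π(567) = 245/103 ≈ 2.3786;  PNT prediction ≈ 2.3673.

π(567) = 103 and π(1556) = 245, so π(1556)/π(567) ≈ 2.3786. The PNT-predicted ratio is (1556/ln(1556)) / (567/ln(567)) ≈ 2.3673. The two agree to within a few percent, as expected.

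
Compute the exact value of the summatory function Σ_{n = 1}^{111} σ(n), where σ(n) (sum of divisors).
Σ_{n ≤ 111} σ(n) = 10151

Compute σ(n) for each 1 ≤ n ≤ 111: σ(1) = 1, σ(2) = 3, σ(3) = 4, σ(4) = 7, σ(5) = 6, σ(6) = 12, σ(7) = 8, σ(8) = 15, σ(9) = 13, σ(10) = 18, σ(11) = 12, σ(12) = 28, σ(13) = 14, σ(14) = 24, σ(15) = 24, σ(16) = 31, σ(17) = 18, σ(18) = 39, σ(19) = 20, σ(20) = 42, σ(21) = 32, σ(22) = 36, σ(23) = 24, σ(24) = 60, σ(25) = 31, σ(26) = 42, σ(27) = 40, σ(28) = 56, σ(29) = 30, σ(30) = 72, σ(31) = 32, σ(32) = 63, σ(33) = 48, σ(34) = 54, σ(35) = 48, σ(36) = 91, σ(37) = 38, σ(38) = 60, σ(39) = 56, σ(40) = 90, σ(41) = 42, σ(42) = 96, σ(43) = 44, σ(44) = 84, σ(45) = 78, σ(46) = 72, σ(47) = 48, σ(48) = 124, σ(49) = 57, σ(50) = 93, σ(51) = 72, σ(52) = 98, σ(53) = 54, σ(54) = 120, σ(55) = 72, σ(56) = 120, σ(57) = 80, σ(58) = 90, σ(59) = 60, σ(60) = 168, σ(61) = 62, σ(62) = 96, σ(63) = 104, σ(64) = 127, σ(65) = 84, σ(66) = 144, σ(67) = 68, σ(68) = 126, σ(69) = 96, σ(70) = 144, σ(71) = 72, σ(72) = 195, σ(73) = 74, σ(74) = 114, σ(75) = 124, σ(76) = 140, σ(77) = 96, σ(78) = 168, σ(79) = 80, σ(80) = 186, σ(81) = 121, σ(82) = 126, σ(83) = 84, σ(84) = 224, σ(85) = 108, σ(86) = 132, σ(87) = 120, σ(88) = 180, σ(89) = 90, σ(90) = 234, σ(91) = 112, σ(92) = 168, σ(93) = 128, σ(94) = 144, σ(95) = 120, σ(96) = 252, σ(97) = 98, σ(98) = 171, σ(99) = 156, σ(100) = 217, σ(101) = 102, σ(102) = 216, σ(103) = 104, σ(104) = 210, σ(105) = 192, σ(106) = 162, σ(107) = 108, σ(108) = 280, σ(109) = 110, σ(110) = 216, σ(111) = 152. Summing all 111 values: 10151. (Average order: Σ_{n ≤ x} σ(n) ~ (π²/12) x². For x = 111, (π²/12)·111² ≈ 10133.62.)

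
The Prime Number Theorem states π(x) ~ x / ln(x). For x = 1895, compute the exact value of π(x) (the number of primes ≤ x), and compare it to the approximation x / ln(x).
π(1895) = 290;  x/ln(x) ≈ 251.09;  relative error ≈ 13.42%.

Directly count primes up to 1895: π(1895) = 290. The PNT approximation gives 1895/ln(1895) ≈ 1895/7.54697 ≈ 251.09. Relative error (π(x) − x/ln(x)) / π(x) ≈ 13.42%; the approximation is known to undercount slightly (Li(x) is a better estimate).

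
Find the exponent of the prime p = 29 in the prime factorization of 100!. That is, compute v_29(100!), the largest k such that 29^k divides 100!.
v_29(100!) = 3

Legendre's formula: v_p(n!) = Σ_{k ≥ 1} ⌊n / p^k⌋. For p = 29, n = 100, the terms are:
  ⌊100/29^1⌋ = ⌊100/29⌋ = 3
(the next term ⌊100/29^2⌋ = 0, terminating the sum). Summing: v_29(100!) = 3 = 3.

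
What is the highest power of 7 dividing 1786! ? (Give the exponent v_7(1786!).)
v_7(1786!) = 296

Legendre's formula: v_p(n!) = Σ_{k ≥ 1} ⌊n / p^k⌋. For p = 7, n = 1786, the terms are:
  ⌊1786/7^1⌋ = ⌊1786/7⌋ = 255
  ⌊1786/7^2⌋ = ⌊1786/49⌋ = 36
  ⌊1786/7^3⌋ = ⌊1786/343⌋ = 5
(the next term ⌊1786/7^4⌋ = 0, terminating the sum). Summing: v_7(1786!) = 255 + 36 + 5 = 296.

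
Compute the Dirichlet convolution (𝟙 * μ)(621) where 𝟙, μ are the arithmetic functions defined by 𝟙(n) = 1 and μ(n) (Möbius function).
(𝟙 * μ)(621) = 0

Divisors of 621: [1, 3, 9, 23, 27, 69, 207, 621]. For each d | 621:
  d = 1: 𝟙(1) · μ(621/1) = 1 · 0 = 0
  d = 3: 𝟙(3) · μ(621/3) = 1 · 0 = 0
  d = 9: 𝟙(9) · μ(621/9) = 1 · 1 = 1
  d = 23: 𝟙(23) · μ(621/23) = 1 · 0 = 0
  d = 27: 𝟙(27) · μ(621/27) = 1 · -1 = -1
  d = 69: 𝟙(69) · μ(621/69) = 1 · 0 = 0
  d = 207: 𝟙(207) · μ(621/207) = 1 · -1 = -1
  d = 621: 𝟙(621) · μ(621/621) = 1 · 1 = 1
Summing: (𝟙 * μ)(621) = 0 + 0 + 1 + 0 + -1 + 0 + -1 + 1 = 0.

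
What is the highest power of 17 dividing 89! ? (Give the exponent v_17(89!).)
v_17(89!) = 5

Legendre's formula: v_p(n!) = Σ_{k ≥ 1} ⌊n / p^k⌋. For p = 17, n = 89, the terms are:
  ⌊89/17^1⌋ = ⌊89/17⌋ = 5
(the next term ⌊89/17^2⌋ = 0, terminating the sum). Summing: v_17(89!) = 5 = 5.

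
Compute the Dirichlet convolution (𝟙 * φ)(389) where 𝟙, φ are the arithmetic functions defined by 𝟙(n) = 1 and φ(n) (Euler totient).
(𝟙 * φ)(389) = 389

Divisors of 389: [1, 389]. For each d | 389:
  d = 1: 𝟙(1) · φ(389/1) = 1 · 388 = 388
  d = 389: 𝟙(389) · φ(389/389) = 1 · 1 = 1
Summing: (𝟙 * φ)(389) = 388 + 1 = 389.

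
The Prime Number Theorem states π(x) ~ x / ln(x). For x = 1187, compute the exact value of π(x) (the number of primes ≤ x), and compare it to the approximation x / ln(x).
π(1187) = 195;  x/ln(x) ≈ 167.67;  relative error ≈ 14.01%.

Directly count primes up to 1187: π(1187) = 195. The PNT approximation gives 1187/ln(1187) ≈ 1187/7.07918 ≈ 167.67. Relative error (π(x) − x/ln(x)) / π(x) ≈ 14.01%; the approximation is known to undercount slightly (Li(x) is a better estimate).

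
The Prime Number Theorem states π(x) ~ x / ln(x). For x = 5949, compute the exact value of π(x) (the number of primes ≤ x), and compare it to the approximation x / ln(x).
π(5949) = 780;  x/ln(x) ≈ 684.50;  relative error ≈ 12.24%.

Directly count primes up to 5949: π(5949) = 780. The PNT approximation gives 5949/ln(5949) ≈ 5949/8.69098 ≈ 684.50. Relative error (π(x) − x/ln(x)) / π(x) ≈ 12.24%; the approximation is known to undercount slightly (Li(x) is a better estimate).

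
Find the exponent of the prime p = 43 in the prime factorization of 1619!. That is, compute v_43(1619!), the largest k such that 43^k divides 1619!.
v_43(1619!) = 37

Legendre's formula: v_p(n!) = Σ_{k ≥ 1} ⌊n / p^k⌋. For p = 43, n = 1619, the terms are:
  ⌊1619/43^1⌋ = ⌊1619/43⌋ = 37
(the next term ⌊1619/43^2⌋ = 0, terminating the sum). Summing: v_43(1619!) = 37 = 37.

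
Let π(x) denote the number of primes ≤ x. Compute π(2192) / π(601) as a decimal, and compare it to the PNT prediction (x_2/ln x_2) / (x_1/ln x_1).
π(2192)/π(601) = 327/110 ≈ 2.9727;  PNT prediction ≈ 3.0337.

π(601) = 110 and π(2192) = 327, so π(2192)/π(601) ≈ 2.9727. The PNT-predicted ratio is (2192/ln(2192)) / (601/ln(601)) ≈ 3.0337. The two agree to within a few percent, as expected.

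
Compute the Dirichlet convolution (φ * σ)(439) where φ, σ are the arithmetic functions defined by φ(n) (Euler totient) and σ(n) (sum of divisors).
(φ * σ)(439) = 878

Divisors of 439: [1, 439]. For each d | 439:
  d = 1: φ(1) · σ(439/1) = 1 · 440 = 440
  d = 439: φ(439) · σ(439/439) = 438 · 1 = 438
Summing: (φ * σ)(439) = 440 + 438 = 878.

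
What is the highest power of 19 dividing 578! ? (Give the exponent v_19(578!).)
v_19(578!) = 31

Legendre's formula: v_p(n!) = Σ_{k ≥ 1} ⌊n / p^k⌋. For p = 19, n = 578, the terms are:
  ⌊578/19^1⌋ = ⌊578/19⌋ = 30
  ⌊578/19^2⌋ = ⌊578/361⌋ = 1
(the next term ⌊578/19^3⌋ = 0, terminating the sum). Summing: v_19(578!) = 30 + 1 = 31.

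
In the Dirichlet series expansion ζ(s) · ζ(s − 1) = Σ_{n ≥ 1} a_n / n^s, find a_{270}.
σ(270) = 720

In the product (Σ m^0/m^s)(Σ k / k^s) = Σ (Σ_{d | n} d) / n^s, the coefficient of 1/n^s is σ(n) = Σ_{d | n} d. For n = 270, divisors are [1, 2, 3, 5, 6, 9, 10, 15, 18, 27, 30, 45, 54, 90, 135, 270]; summing: σ(270) = 720.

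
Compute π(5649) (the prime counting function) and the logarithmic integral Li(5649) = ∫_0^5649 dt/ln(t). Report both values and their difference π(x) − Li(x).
π(5649) = 742;  Li(5649) ≈ 759.93;  π(x) − Li(x) ≈ -17.93.

Direct count of primes ≤ 5649 gives π(5649) = 742. Numerical evaluation of the logarithmic integral gives Li(5649) ≈ 759.93. The difference π(x) − Li(x) ≈ -17.93 is typically negative for small/moderate x (Li(x) overestimates), though Littlewood's theorem shows this sign changes infinitely often.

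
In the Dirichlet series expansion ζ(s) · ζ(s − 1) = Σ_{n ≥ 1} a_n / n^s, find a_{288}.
σ(288) = 819

In the product (Σ m^0/m^s)(Σ k / k^s) = Σ (Σ_{d | n} d) / n^s, the coefficient of 1/n^s is σ(n) = Σ_{d | n} d. For n = 288, divisors are [1, 2, 3, 4, 6, 8, 9, 12, 16, 18, 24, 32, 36, 48, 72, 96, 144, 288]; summing: σ(288) = 819.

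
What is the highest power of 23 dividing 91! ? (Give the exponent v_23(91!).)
v_23(91!) = 3

Legendre's formula: v_p(n!) = Σ_{k ≥ 1} ⌊n / p^k⌋. For p = 23, n = 91, the terms are:
  ⌊91/23^1⌋ = ⌊91/23⌋ = 3
(the next term ⌊91/23^2⌋ = 0, terminating the sum). Summing: v_23(91!) = 3 = 3.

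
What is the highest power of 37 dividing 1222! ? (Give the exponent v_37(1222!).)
v_37(1222!) = 33

Legendre's formula: v_p(n!) = Σ_{k ≥ 1} ⌊n / p^k⌋. For p = 37, n = 1222, the terms are:
  ⌊1222/37^1⌋ = ⌊1222/37⌋ = 33
(the next term ⌊1222/37^2⌋ = 0, terminating the sum). Summing: v_37(1222!) = 33 = 33.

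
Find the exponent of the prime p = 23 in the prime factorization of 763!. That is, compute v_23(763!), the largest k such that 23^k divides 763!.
v_23(763!) = 34

Legendre's formula: v_p(n!) = Σ_{k ≥ 1} ⌊n / p^k⌋. For p = 23, n = 763, the terms are:
  ⌊763/23^1⌋ = ⌊763/23⌋ = 33
  ⌊763/23^2⌋ = ⌊763/529⌋ = 1
(the next term ⌊763/23^3⌋ = 0, terminating the sum). Summing: v_23(763!) = 33 + 1 = 34.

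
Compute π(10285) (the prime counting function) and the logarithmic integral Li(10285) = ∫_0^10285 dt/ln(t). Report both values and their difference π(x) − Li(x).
π(10285) = 1261;  Li(10285) ≈ 1277.03;  π(x) − Li(x) ≈ -16.03.

Direct count of primes ≤ 10285 gives π(10285) = 1261. Numerical evaluation of the logarithmic integral gives Li(10285) ≈ 1277.03. The difference π(x) − Li(x) ≈ -16.03 is typically negative for small/moderate x (Li(x) overestimates), though Littlewood's theorem shows this sign changes infinitely often.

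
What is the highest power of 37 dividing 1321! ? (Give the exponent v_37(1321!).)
v_37(1321!) = 35

Legendre's formula: v_p(n!) = Σ_{k ≥ 1} ⌊n / p^k⌋. For p = 37, n = 1321, the terms are:
  ⌊1321/37^1⌋ = ⌊1321/37⌋ = 35
(the next term ⌊1321/37^2⌋ = 0, terminating the sum). Summing: v_37(1321!) = 35 = 35.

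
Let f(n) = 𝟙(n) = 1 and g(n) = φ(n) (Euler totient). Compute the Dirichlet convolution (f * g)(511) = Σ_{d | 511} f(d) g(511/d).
(𝟙 * φ)(511) = 511

Divisors of 511: [1, 7, 73, 511]. For each d | 511:
  d = 1: 𝟙(1) · φ(511/1) = 1 · 432 = 432
  d = 7: 𝟙(7) · φ(511/7) = 1 · 72 = 72
  d = 73: 𝟙(73) · φ(511/73) = 1 · 6 = 6
  d = 511: 𝟙(511) · φ(511/511) = 1 · 1 = 1
Summing: (𝟙 * φ)(511) = 432 + 72 + 6 + 1 = 511.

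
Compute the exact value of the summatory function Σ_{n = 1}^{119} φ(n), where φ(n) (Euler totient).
Σ_{n ≤ 119} φ(n) = 4354

Compute φ(n) for each 1 ≤ n ≤ 119: φ(1) = 1, φ(2) = 1, φ(3) = 2, φ(4) = 2, φ(5) = 4, φ(6) = 2, φ(7) = 6, φ(8) = 4, φ(9) = 6, φ(10) = 4, φ(11) = 10, φ(12) = 4, φ(13) = 12, φ(14) = 6, φ(15) = 8, φ(16) = 8, φ(17) = 16, φ(18) = 6, φ(19) = 18, φ(20) = 8, φ(21) = 12, φ(22) = 10, φ(23) = 22, φ(24) = 8, φ(25) = 20, φ(26) = 12, φ(27) = 18, φ(28) = 12, φ(29) = 28, φ(30) = 8, φ(31) = 30, φ(32) = 16, φ(33) = 20, φ(34) = 16, φ(35) = 24, φ(36) = 12, φ(37) = 36, φ(38) = 18, φ(39) = 24, φ(40) = 16, φ(41) = 40, φ(42) = 12, φ(43) = 42, φ(44) = 20, φ(45) = 24, φ(46) = 22, φ(47) = 46, φ(48) = 16, φ(49) = 42, φ(50) = 20, φ(51) = 32, φ(52) = 24, φ(53) = 52, φ(54) = 18, φ(55) = 40, φ(56) = 24, φ(57) = 36, φ(58) = 28, φ(59) = 58, φ(60) = 16, φ(61) = 60, φ(62) = 30, φ(63) = 36, φ(64) = 32, φ(65) = 48, φ(66) = 20, φ(67) = 66, φ(68) = 32, φ(69) = 44, φ(70) = 24, φ(71) = 70, φ(72) = 24, φ(73) = 72, φ(74) = 36, φ(75) = 40, φ(76) = 36, φ(77) = 60, φ(78) = 24, φ(79) = 78, φ(80) = 32, φ(81) = 54, φ(82) = 40, φ(83) = 82, φ(84) = 24, φ(85) = 64, φ(86) = 42, φ(87) = 56, φ(88) = 40, φ(89) = 88, φ(90) = 24, φ(91) = 72, φ(92) = 44, φ(93) = 60, φ(94) = 46, φ(95) = 72, φ(96) = 32, φ(97) = 96, φ(98) = 42, φ(99) = 60, φ(100) = 40, φ(101) = 100, φ(102) = 32, φ(103) = 102, φ(104) = 48, φ(105) = 48, φ(106) = 52, φ(107) = 106, φ(108) = 36, φ(109) = 108, φ(110) = 40, φ(111) = 72, φ(112) = 48, φ(113) = 112, φ(114) = 36, φ(115) = 88, φ(116) = 56, φ(117) = 72, φ(118) = 58, φ(119) = 96. Summing all 119 values: 4354. (Average order: Σ_{n ≤ x} φ(n) ~ (3/π²) x². For x = 119, (3/π²)·119² ≈ 4304.43.)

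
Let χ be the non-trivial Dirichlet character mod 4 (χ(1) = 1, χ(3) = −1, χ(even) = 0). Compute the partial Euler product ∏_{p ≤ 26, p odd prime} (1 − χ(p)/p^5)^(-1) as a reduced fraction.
∏ = 19221914719363107239019289471588875/19296053991287416836128860852453376

The odd primes p ≤ 26 are [3, 5, 7, 11, 13, 17, 19, 23]. For each, χ(p) = 1 if p ≡ 1 mod 4, χ(p) = −1 if p ≡ 3 mod 4. Taking (1 − χ(p)/p^5)^(-1) = p^5/(p^5 − χ(p)): (1 − (-1)/3^5)^(-1) · (1 − (1)/5^5)^(-1) · (1 − (-1)/7^5)^(-1) · (1 − (-1)/11^5)^(-1) · (1 − (1)/13^5)^(-1) · (1 − (1)/17^5)^(-1) · (1 − (-1)/19^5)^(-1) · (1 − (-1)/23^5)^(-1) = 19221914719363107239019289471588875/19296053991287416836128860852453376.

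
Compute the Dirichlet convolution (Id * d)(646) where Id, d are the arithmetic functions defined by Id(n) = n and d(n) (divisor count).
(Id * d)(646) = 1596

Divisors of 646: [1, 2, 17, 19, 34, 38, 323, 646]. For each d | 646:
  d = 1: Id(1) · d(646/1) = 1 · 8 = 8
  d = 2: Id(2) · d(646/2) = 2 · 4 = 8
  d = 17: Id(17) · d(646/17) = 17 · 4 = 68
  d = 19: Id(19) · d(646/19) = 19 · 4 = 76
  d = 34: Id(34) · d(646/34) = 34 · 2 = 68
  d = 38: Id(38) · d(646/38) = 38 · 2 = 76
  d = 323: Id(323) · d(646/323) = 323 · 2 = 646
  d = 646: Id(646) · d(646/646) = 646 · 1 = 646
Summing: (Id * d)(646) = 8 + 8 + 68 + 76 + 68 + 76 + 646 + 646 = 1596.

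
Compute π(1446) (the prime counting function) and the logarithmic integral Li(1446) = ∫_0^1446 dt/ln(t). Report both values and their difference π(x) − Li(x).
π(1446) = 228;  Li(1446) ≈ 240.41;  π(x) − Li(x) ≈ -12.41.

Direct count of primes ≤ 1446 gives π(1446) = 228. Numerical evaluation of the logarithmic integral gives Li(1446) ≈ 240.41. The difference π(x) − Li(x) ≈ -12.41 is typically negative for small/moderate x (Li(x) overestimates), though Littlewood's theorem shows this sign changes infinitely often.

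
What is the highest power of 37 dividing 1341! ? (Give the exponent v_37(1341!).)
v_37(1341!) = 36

Legendre's formula: v_p(n!) = Σ_{k ≥ 1} ⌊n / p^k⌋. For p = 37, n = 1341, the terms are:
  ⌊1341/37^1⌋ = ⌊1341/37⌋ = 36
(the next term ⌊1341/37^2⌋ = 0, terminating the sum). Summing: v_37(1341!) = 36 = 36.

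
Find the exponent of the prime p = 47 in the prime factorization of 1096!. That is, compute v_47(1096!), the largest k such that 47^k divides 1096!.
v_47(1096!) = 23

Legendre's formula: v_p(n!) = Σ_{k ≥ 1} ⌊n / p^k⌋. For p = 47, n = 1096, the terms are:
  ⌊1096/47^1⌋ = ⌊1096/47⌋ = 23
(the next term ⌊1096/47^2⌋ = 0, terminating the sum). Summing: v_47(1096!) = 23 = 23.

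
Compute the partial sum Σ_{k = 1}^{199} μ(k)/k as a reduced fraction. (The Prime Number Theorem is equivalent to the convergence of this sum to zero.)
Σ μ(k)/k = -2525956533029285906333379660693655000208391328320024740655748842764916179604407/82104442544036437402623148487682251333557860946353167843084552367036963538575798

Values of μ(k) for 1 ≤ k ≤ 199: μ(1) = 1, μ(2) = -1, μ(3) = -1, μ(5) = -1, μ(6) = 1, μ(7) = -1, μ(10) = 1, μ(11) = -1, μ(13) = -1, μ(14) = 1, μ(15) = 1, μ(17) = -1, μ(19) = -1, μ(21) = 1, μ(22) = 1, μ(23) = -1, μ(26) = 1, μ(29) = -1, μ(30) = -1, μ(31) = -1, μ(33) = 1, μ(34) = 1, μ(35) = 1, μ(37) = -1, μ(38) = 1, μ(39) = 1, μ(41) = -1, μ(42) = -1, μ(43) = -1, μ(46) = 1, μ(47) = -1, μ(51) = 1, μ(53) = -1, μ(55) = 1, μ(57) = 1, μ(58) = 1, μ(59) = -1, μ(61) = -1, μ(62) = 1, μ(65) = 1, μ(66) = -1, μ(67) = -1, μ(69) = 1, μ(70) = -1, μ(71) = -1, μ(73) = -1, μ(74) = 1, μ(77) = 1, μ(78) = -1, μ(79) = -1, μ(82) = 1, μ(83) = -1, μ(85) = 1, μ(86) = 1, μ(87) = 1, μ(89) = -1, μ(91) = 1, μ(93) = 1, μ(94) = 1, μ(95) = 1, μ(97) = -1, μ(101) = -1, μ(102) = -1, μ(103) = -1, μ(105) = -1, μ(106) = 1, μ(107) = -1, μ(109) = -1, μ(110) = -1, μ(111) = 1, μ(113) = -1, μ(114) = -1, μ(115) = 1, μ(118) = 1, μ(119) = 1, μ(122) = 1, μ(123) = 1, μ(127) = -1, μ(129) = 1, μ(130) = -1, μ(131) = -1, μ(133) = 1, μ(134) = 1, μ(137) = -1, μ(138) = -1, μ(139) = -1, μ(141) = 1, μ(142) = 1, μ(143) = 1, μ(145) = 1, μ(146) = 1, μ(149) = -1, μ(151) = -1, μ(154) = -1, μ(155) = 1, μ(157) = -1, μ(158) = 1, μ(159) = 1, μ(161) = 1, μ(163) = -1, μ(165) = -1, μ(166) = 1, μ(167) = -1, μ(170) = -1, μ(173) = -1, μ(174) = -1, μ(177) = 1, μ(178) = 1, μ(179) = -1, μ(181) = -1, μ(182) = -1, μ(183) = 1, μ(185) = 1, μ(186) = -1, μ(187) = 1, μ(190) = -1, μ(191) = -1, μ(193) = -1, μ(194) = 1, μ(195) = -1, μ(197) = -1, μ(199) = -1, with μ = 0 on non-squarefree integers. Summing μ(k)/k for k where μ(k) ≠ 0 gives -2525956533029285906333379660693655000208391328320024740655748842764916179604407/82104442544036437402623148487682251333557860946353167843084552367036963538575798 ≈ -0.0308. (PNT ⟺ this sum → 0 as n → ∞.)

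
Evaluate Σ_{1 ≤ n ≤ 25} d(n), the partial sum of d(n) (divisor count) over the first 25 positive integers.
Σ_{n ≤ 25} d(n) = 87

Compute d(n) for each 1 ≤ n ≤ 25: d(1) = 1, d(2) = 2, d(3) = 2, d(4) = 3, d(5) = 2, d(6) = 4, d(7) = 2, d(8) = 4, d(9) = 3, d(10) = 4, d(11) = 2, d(12) = 6, d(13) = 2, d(14) = 4, d(15) = 4, d(16) = 5, d(17) = 2, d(18) = 6, d(19) = 2, d(20) = 6, d(21) = 4, d(22) = 4, d(23) = 2, d(24) = 8, d(25) = 3. Summing all 25 values: 87. (Dirichlet's divisor formula: Σ_{n ≤ x} d(n) = x ln(x) + (2γ − 1) x + O(√x). For x = 25, the asymptotic estimate is ≈ 84.33.)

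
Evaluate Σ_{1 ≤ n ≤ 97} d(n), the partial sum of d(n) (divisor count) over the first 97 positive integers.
Σ_{n ≤ 97} d(n) = 461

Compute d(n) for each 1 ≤ n ≤ 97: d(1) = 1, d(2) = 2, d(3) = 2, d(4) = 3, d(5) = 2, d(6) = 4, d(7) = 2, d(8) = 4, d(9) = 3, d(10) = 4, d(11) = 2, d(12) = 6, d(13) = 2, d(14) = 4, d(15) = 4, d(16) = 5, d(17) = 2, d(18) = 6, d(19) = 2, d(20) = 6, d(21) = 4, d(22) = 4, d(23) = 2, d(24) = 8, d(25) = 3, d(26) = 4, d(27) = 4, d(28) = 6, d(29) = 2, d(30) = 8, d(31) = 2, d(32) = 6, d(33) = 4, d(34) = 4, d(35) = 4, d(36) = 9, d(37) = 2, d(38) = 4, d(39) = 4, d(40) = 8, d(41) = 2, d(42) = 8, d(43) = 2, d(44) = 6, d(45) = 6, d(46) = 4, d(47) = 2, d(48) = 10, d(49) = 3, d(50) = 6, d(51) = 4, d(52) = 6, d(53) = 2, d(54) = 8, d(55) = 4, d(56) = 8, d(57) = 4, d(58) = 4, d(59) = 2, d(60) = 12, d(61) = 2, d(62) = 4, d(63) = 6, d(64) = 7, d(65) = 4, d(66) = 8, d(67) = 2, d(68) = 6, d(69) = 4, d(70) = 8, d(71) = 2, d(72) = 12, d(73) = 2, d(74) = 4, d(75) = 6, d(76) = 6, d(77) = 4, d(78) = 8, d(79) = 2, d(80) = 10, d(81) = 5, d(82) = 4, d(83) = 2, d(84) = 12, d(85) = 4, d(86) = 4, d(87) = 4, d(88) = 8, d(89) = 2, d(90) = 12, d(91) = 4, d(92) = 6, d(93) = 4, d(94) = 4, d(95) = 4, d(96) = 12, d(97) = 2. Summing all 97 values: 461. (Dirichlet's divisor formula: Σ_{n ≤ x} d(n) = x ln(x) + (2γ − 1) x + O(√x). For x = 97, the asymptotic estimate is ≈ 458.73.)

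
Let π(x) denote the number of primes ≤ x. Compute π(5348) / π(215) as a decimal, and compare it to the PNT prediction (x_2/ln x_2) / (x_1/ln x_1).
π(5348)/π(215) = 707/47 ≈ 15.0426;  PNT prediction ≈ 15.5620.

π(215) = 47 and π(5348) = 707, so π(5348)/π(215) ≈ 15.0426. The PNT-predicted ratio is (5348/ln(5348)) / (215/ln(215)) ≈ 15.5620. The two agree to within a few percent, as expected.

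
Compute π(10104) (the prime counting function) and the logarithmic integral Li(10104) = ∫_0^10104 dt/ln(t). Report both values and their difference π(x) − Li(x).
π(10104) = 1241;  Li(10104) ≈ 1257.42;  π(x) − Li(x) ≈ -16.42.

Direct count of primes ≤ 10104 gives π(10104) = 1241. Numerical evaluation of the logarithmic integral gives Li(10104) ≈ 1257.42. The difference π(x) − Li(x) ≈ -16.42 is typically negative for small/moderate x (Li(x) overestimates), though Littlewood's theorem shows this sign changes infinitely often.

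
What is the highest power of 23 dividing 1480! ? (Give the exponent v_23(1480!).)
v_23(1480!) = 66

Legendre's formula: v_p(n!) = Σ_{k ≥ 1} ⌊n / p^k⌋. For p = 23, n = 1480, the terms are:
  ⌊1480/23^1⌋ = ⌊1480/23⌋ = 64
  ⌊1480/23^2⌋ = ⌊1480/529⌋ = 2
(the next term ⌊1480/23^3⌋ = 0, terminating the sum). Summing: v_23(1480!) = 64 + 2 = 66.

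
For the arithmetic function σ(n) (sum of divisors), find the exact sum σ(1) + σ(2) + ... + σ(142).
Σ_{n ≤ 142} σ(n) = 16615

Compute σ(n) for each 1 ≤ n ≤ 142: σ(1) = 1, σ(2) = 3, σ(3) = 4, σ(4) = 7, σ(5) = 6, σ(6) = 12, σ(7) = 8, σ(8) = 15, σ(9) = 13, σ(10) = 18, σ(11) = 12, σ(12) = 28, σ(13) = 14, σ(14) = 24, σ(15) = 24, σ(16) = 31, σ(17) = 18, σ(18) = 39, σ(19) = 20, σ(20) = 42, σ(21) = 32, σ(22) = 36, σ(23) = 24, σ(24) = 60, σ(25) = 31, σ(26) = 42, σ(27) = 40, σ(28) = 56, σ(29) = 30, σ(30) = 72, σ(31) = 32, σ(32) = 63, σ(33) = 48, σ(34) = 54, σ(35) = 48, σ(36) = 91, σ(37) = 38, σ(38) = 60, σ(39) = 56, σ(40) = 90, σ(41) = 42, σ(42) = 96, σ(43) = 44, σ(44) = 84, σ(45) = 78, σ(46) = 72, σ(47) = 48, σ(48) = 124, σ(49) = 57, σ(50) = 93, σ(51) = 72, σ(52) = 98, σ(53) = 54, σ(54) = 120, σ(55) = 72, σ(56) = 120, σ(57) = 80, σ(58) = 90, σ(59) = 60, σ(60) = 168, σ(61) = 62, σ(62) = 96, σ(63) = 104, σ(64) = 127, σ(65) = 84, σ(66) = 144, σ(67) = 68, σ(68) = 126, σ(69) = 96, σ(70) = 144, σ(71) = 72, σ(72) = 195, σ(73) = 74, σ(74) = 114, σ(75) = 124, σ(76) = 140, σ(77) = 96, σ(78) = 168, σ(79) = 80, σ(80) = 186, σ(81) = 121, σ(82) = 126, σ(83) = 84, σ(84) = 224, σ(85) = 108, σ(86) = 132, σ(87) = 120, σ(88) = 180, σ(89) = 90, σ(90) = 234, σ(91) = 112, σ(92) = 168, σ(93) = 128, σ(94) = 144, σ(95) = 120, σ(96) = 252, σ(97) = 98, σ(98) = 171, σ(99) = 156, σ(100) = 217, σ(101) = 102, σ(102) = 216, σ(103) = 104, σ(104) = 210, σ(105) = 192, σ(106) = 162, σ(107) = 108, σ(108) = 280, σ(109) = 110, σ(110) = 216, σ(111) = 152, σ(112) = 248, σ(113) = 114, σ(114) = 240, σ(115) = 144, σ(116) = 210, σ(117) = 182, σ(118) = 180, σ(119) = 144, σ(120) = 360, σ(121) = 133, σ(122) = 186, σ(123) = 168, σ(124) = 224, σ(125) = 156, σ(126) = 312, σ(127) = 128, σ(128) = 255, σ(129) = 176, σ(130) = 252, σ(131) = 132, σ(132) = 336, σ(133) = 160, σ(134) = 204, σ(135) = 240, σ(136) = 270, σ(137) = 138, σ(138) = 288, σ(139) = 140, σ(140) = 336, σ(141) = 192, σ(142) = 216. Summing all 142 values: 16615. (Average order: Σ_{n ≤ x} σ(n) ~ (π²/12) x². For x = 142, (π²/12)·142² ≈ 16584.23.)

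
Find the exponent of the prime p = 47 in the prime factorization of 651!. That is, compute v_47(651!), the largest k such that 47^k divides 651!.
v_47(651!) = 13

Legendre's formula: v_p(n!) = Σ_{k ≥ 1} ⌊n / p^k⌋. For p = 47, n = 651, the terms are:
  ⌊651/47^1⌋ = ⌊651/47⌋ = 13
(the next term ⌊651/47^2⌋ = 0, terminating the sum). Summing: v_47(651!) = 13 = 13.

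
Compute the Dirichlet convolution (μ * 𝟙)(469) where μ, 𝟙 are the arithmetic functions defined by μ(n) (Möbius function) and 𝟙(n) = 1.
(μ * 𝟙)(469) = 0

Divisors of 469: [1, 7, 67, 469]. For each d | 469:
  d = 1: μ(1) · 𝟙(469/1) = 1 · 1 = 1
  d = 7: μ(7) · 𝟙(469/7) = -1 · 1 = -1
  d = 67: μ(67) · 𝟙(469/67) = -1 · 1 = -1
  d = 469: μ(469) · 𝟙(469/469) = 1 · 1 = 1
Summing: (μ * 𝟙)(469) = 1 + -1 + -1 + 1 = 0.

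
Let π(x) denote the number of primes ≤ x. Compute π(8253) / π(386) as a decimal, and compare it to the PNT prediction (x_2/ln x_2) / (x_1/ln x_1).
π(8253)/π(386) = 1035/76 ≈ 13.6184;  PNT prediction ≈ 14.1202.

π(386) = 76 and π(8253) = 1035, so π(8253)/π(386) ≈ 13.6184. The PNT-predicted ratio is (8253/ln(8253)) / (386/ln(386)) ≈ 14.1202. The two agree to within a few percent, as expected.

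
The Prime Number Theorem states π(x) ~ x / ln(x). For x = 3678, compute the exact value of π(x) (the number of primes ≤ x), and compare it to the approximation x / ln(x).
π(3678) = 514;  x/ln(x) ≈ 447.98;  relative error ≈ 12.84%.

Directly count primes up to 3678: π(3678) = 514. The PNT approximation gives 3678/ln(3678) ≈ 3678/8.21012 ≈ 447.98. Relative error (π(x) − x/ln(x)) / π(x) ≈ 12.84%; the approximation is known to undercount slightly (Li(x) is a better estimate).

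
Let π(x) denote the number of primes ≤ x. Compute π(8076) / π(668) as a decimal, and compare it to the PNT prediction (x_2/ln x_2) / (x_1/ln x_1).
π(8076)/π(668) = 1014/121 ≈ 8.3802;  PNT prediction ≈ 8.7405.

π(668) = 121 and π(8076) = 1014, so π(8076)/π(668) ≈ 8.3802. The PNT-predicted ratio is (8076/ln(8076)) / (668/ln(668)) ≈ 8.7405. The two agree to within a few percent, as expected.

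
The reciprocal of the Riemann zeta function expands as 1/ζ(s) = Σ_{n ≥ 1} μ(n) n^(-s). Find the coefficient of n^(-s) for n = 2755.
μ(2755) = -1

Factor n = 2755 = 5 · 19 · 29. μ(n) = 0 if any exponent ≥ 2 (not squarefree); otherwise μ(n) = (−1)^{ω(n)} where ω(n) is the number of distinct prime factors. Applying: μ(2755) = -1.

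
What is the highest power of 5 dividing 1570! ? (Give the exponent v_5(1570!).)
v_5(1570!) = 390

Legendre's formula: v_p(n!) = Σ_{k ≥ 1} ⌊n / p^k⌋. For p = 5, n = 1570, the terms are:
  ⌊1570/5^1⌋ = ⌊1570/5⌋ = 314
  ⌊1570/5^2⌋ = ⌊1570/25⌋ = 62
  ⌊1570/5^3⌋ = ⌊1570/125⌋ = 12
  ⌊1570/5^4⌋ = ⌊1570/625⌋ = 2
(the next term ⌊1570/5^5⌋ = 0, terminating the sum). Summing: v_5(1570!) = 314 + 62 + 12 + 2 = 390.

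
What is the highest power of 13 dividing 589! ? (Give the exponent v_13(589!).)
v_13(589!) = 48

Legendre's formula: v_p(n!) = Σ_{k ≥ 1} ⌊n / p^k⌋. For p = 13, n = 589, the terms are:
  ⌊589/13^1⌋ = ⌊589/13⌋ = 45
  ⌊589/13^2⌋ = ⌊589/169⌋ = 3
(the next term ⌊589/13^3⌋ = 0, terminating the sum). Summing: v_13(589!) = 45 + 3 = 48.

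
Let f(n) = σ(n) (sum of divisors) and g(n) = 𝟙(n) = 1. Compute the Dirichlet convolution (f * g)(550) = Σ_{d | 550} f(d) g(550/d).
(σ * 𝟙)(550) = 1976

Divisors of 550: [1, 2, 5, 10, 11, 22, 25, 50, 55, 110, 275, 550]. For each d | 550:
  d = 1: σ(1) · 𝟙(550/1) = 1 · 1 = 1
  d = 2: σ(2) · 𝟙(550/2) = 3 · 1 = 3
  d = 5: σ(5) · 𝟙(550/5) = 6 · 1 = 6
  d = 10: σ(10) · 𝟙(550/10) = 18 · 1 = 18
  d = 11: σ(11) · 𝟙(550/11) = 12 · 1 = 12
  d = 22: σ(22) · 𝟙(550/22) = 36 · 1 = 36
  d = 25: σ(25) · 𝟙(550/25) = 31 · 1 = 31
  d = 50: σ(50) · 𝟙(550/50) = 93 · 1 = 93
  d = 55: σ(55) · 𝟙(550/55) = 72 · 1 = 72
  d = 110: σ(110) · 𝟙(550/110) = 216 · 1 = 216
  d = 275: σ(275) · 𝟙(550/275) = 372 · 1 = 372
  d = 550: σ(550) · 𝟙(550/550) = 1116 · 1 = 1116
Summing: (σ * 𝟙)(550) = 1 + 3 + 6 + 18 + 12 + 36 + 31 + 93 + 72 + 216 + 372 + 1116 = 1976.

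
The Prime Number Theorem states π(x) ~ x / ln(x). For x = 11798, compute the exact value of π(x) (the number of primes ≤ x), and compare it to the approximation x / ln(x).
π(11798) = 1413;  x/ln(x) ≈ 1258.36;  relative error ≈ 10.94%.

Directly count primes up to 11798: π(11798) = 1413. The PNT approximation gives 11798/ln(11798) ≈ 11798/9.37569 ≈ 1258.36. Relative error (π(x) − x/ln(x)) / π(x) ≈ 10.94%; the approximation is known to undercount slightly (Li(x) is a better estimate).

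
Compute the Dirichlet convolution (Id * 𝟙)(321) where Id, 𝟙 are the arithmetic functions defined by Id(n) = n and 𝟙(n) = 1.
(Id * 𝟙)(321) = 432

Divisors of 321: [1, 3, 107, 321]. For each d | 321:
  d = 1: Id(1) · 𝟙(321/1) = 1 · 1 = 1
  d = 3: Id(3) · 𝟙(321/3) = 3 · 1 = 3
  d = 107: Id(107) · 𝟙(321/107) = 107 · 1 = 107
  d = 321: Id(321) · 𝟙(321/321) = 321 · 1 = 321
Summing: (Id * 𝟙)(321) = 1 + 3 + 107 + 321 = 432.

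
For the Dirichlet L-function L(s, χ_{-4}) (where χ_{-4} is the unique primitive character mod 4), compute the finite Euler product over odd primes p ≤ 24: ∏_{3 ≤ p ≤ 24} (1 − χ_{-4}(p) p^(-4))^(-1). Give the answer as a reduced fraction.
∏ = 2907090265708363109850475/2939590979896221115088896

The odd primes p ≤ 24 are [3, 5, 7, 11, 13, 17, 19, 23]. For each, χ(p) = 1 if p ≡ 1 mod 4, χ(p) = −1 if p ≡ 3 mod 4. Taking (1 − χ(p)/p^4)^(-1) = p^4/(p^4 − χ(p)): (1 − (-1)/3^4)^(-1) · (1 − (1)/5^4)^(-1) · (1 − (-1)/7^4)^(-1) · (1 − (-1)/11^4)^(-1) · (1 − (1)/13^4)^(-1) · (1 − (1)/17^4)^(-1) · (1 − (-1)/19^4)^(-1) · (1 − (-1)/23^4)^(-1) = 2907090265708363109850475/2939590979896221115088896.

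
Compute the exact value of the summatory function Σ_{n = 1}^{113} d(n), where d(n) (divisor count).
Σ_{n ≤ 113} d(n) = 554

Compute d(n) for each 1 ≤ n ≤ 113: d(1) = 1, d(2) = 2, d(3) = 2, d(4) = 3, d(5) = 2, d(6) = 4, d(7) = 2, d(8) = 4, d(9) = 3, d(10) = 4, d(11) = 2, d(12) = 6, d(13) = 2, d(14) = 4, d(15) = 4, d(16) = 5, d(17) = 2, d(18) = 6, d(19) = 2, d(20) = 6, d(21) = 4, d(22) = 4, d(23) = 2, d(24) = 8, d(25) = 3, d(26) = 4, d(27) = 4, d(28) = 6, d(29) = 2, d(30) = 8, d(31) = 2, d(32) = 6, d(33) = 4, d(34) = 4, d(35) = 4, d(36) = 9, d(37) = 2, d(38) = 4, d(39) = 4, d(40) = 8, d(41) = 2, d(42) = 8, d(43) = 2, d(44) = 6, d(45) = 6, d(46) = 4, d(47) = 2, d(48) = 10, d(49) = 3, d(50) = 6, d(51) = 4, d(52) = 6, d(53) = 2, d(54) = 8, d(55) = 4, d(56) = 8, d(57) = 4, d(58) = 4, d(59) = 2, d(60) = 12, d(61) = 2, d(62) = 4, d(63) = 6, d(64) = 7, d(65) = 4, d(66) = 8, d(67) = 2, d(68) = 6, d(69) = 4, d(70) = 8, d(71) = 2, d(72) = 12, d(73) = 2, d(74) = 4, d(75) = 6, d(76) = 6, d(77) = 4, d(78) = 8, d(79) = 2, d(80) = 10, d(81) = 5, d(82) = 4, d(83) = 2, d(84) = 12, d(85) = 4, d(86) = 4, d(87) = 4, d(88) = 8, d(89) = 2, d(90) = 12, d(91) = 4, d(92) = 6, d(93) = 4, d(94) = 4, d(95) = 4, d(96) = 12, d(97) = 2, d(98) = 6, d(99) = 6, d(100) = 9, d(101) = 2, d(102) = 8, d(103) = 2, d(104) = 8, d(105) = 8, d(106) = 4, d(107) = 2, d(108) = 12, d(109) = 2, d(110) = 8, d(111) = 4, d(112) = 10, d(113) = 2. Summing all 113 values: 554. (Dirichlet's divisor formula: Σ_{n ≤ x} d(n) = x ln(x) + (2γ − 1) x + O(√x). For x = 113, the asymptotic estimate is ≈ 551.65.)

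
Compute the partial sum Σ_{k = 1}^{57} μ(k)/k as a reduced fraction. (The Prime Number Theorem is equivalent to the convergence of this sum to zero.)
Σ μ(k)/k = 519973962150962777/32589158477190044730

Values of μ(k) for 1 ≤ k ≤ 57: μ(1) = 1, μ(2) = -1, μ(3) = -1, μ(5) = -1, μ(6) = 1, μ(7) = -1, μ(10) = 1, μ(11) = -1, μ(13) = -1, μ(14) = 1, μ(15) = 1, μ(17) = -1, μ(19) = -1, μ(21) = 1, μ(22) = 1, μ(23) = -1, μ(26) = 1, μ(29) = -1, μ(30) = -1, μ(31) = -1, μ(33) = 1, μ(34) = 1, μ(35) = 1, μ(37) = -1, μ(38) = 1, μ(39) = 1, μ(41) = -1, μ(42) = -1, μ(43) = -1, μ(46) = 1, μ(47) = -1, μ(51) = 1, μ(53) = -1, μ(55) = 1, μ(57) = 1, with μ = 0 on non-squarefree integers. Summing μ(k)/k for k where μ(k) ≠ 0 gives 519973962150962777/32589158477190044730 ≈ 0.0160. (PNT ⟺ this sum → 0 as n → ∞.)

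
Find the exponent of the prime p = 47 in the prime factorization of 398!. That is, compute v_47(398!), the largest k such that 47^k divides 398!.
v_47(398!) = 8

Legendre's formula: v_p(n!) = Σ_{k ≥ 1} ⌊n / p^k⌋. For p = 47, n = 398, the terms are:
  ⌊398/47^1⌋ = ⌊398/47⌋ = 8
(the next term ⌊398/47^2⌋ = 0, terminating the sum). Summing: v_47(398!) = 8 = 8.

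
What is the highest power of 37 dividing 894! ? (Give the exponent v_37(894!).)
v_37(894!) = 24

Legendre's formula: v_p(n!) = Σ_{k ≥ 1} ⌊n / p^k⌋. For p = 37, n = 894, the terms are:
  ⌊894/37^1⌋ = ⌊894/37⌋ = 24
(the next term ⌊894/37^2⌋ = 0, terminating the sum). Summing: v_37(894!) = 24 = 24.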